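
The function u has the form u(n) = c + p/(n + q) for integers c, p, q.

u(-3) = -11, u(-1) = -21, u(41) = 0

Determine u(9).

(u(n) − c)(n + q) = p for each data point; the three points give a linear system in c and q, then p follows.
Solving: c = -1, q = -1, p = 40, so u(n) = -1 + 40/(n − 1).
Then u(9) = -1 + 40/8 = 4.

4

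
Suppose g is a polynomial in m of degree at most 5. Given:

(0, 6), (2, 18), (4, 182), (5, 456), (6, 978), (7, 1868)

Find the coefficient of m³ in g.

Write g(m) = am^5 + bm^4 + cm³ + dm² + em + p; the 6 given values yield a linear system in the 6 coefficients.
Solving, the leading coefficient vanishes, and g(m) = m^4 - 2m³ + 3m² + 6.
The coefficient of m³ is -2.

-2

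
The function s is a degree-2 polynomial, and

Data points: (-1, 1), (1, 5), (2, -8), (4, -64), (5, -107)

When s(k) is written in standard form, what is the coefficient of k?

2

Write s(k) = ak² + bk + c; the 5 given values yield a linear system in the 3 coefficients.
Solving, s(k) = -5k² + 2k + 8.
The coefficient of k is 2.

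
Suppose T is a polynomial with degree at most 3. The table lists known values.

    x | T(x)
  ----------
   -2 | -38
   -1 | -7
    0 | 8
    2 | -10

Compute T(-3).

-85

Write T(x) = ax³ + bx² + cx + d; the 4 given values yield a linear system in the 4 coefficients.
Solving, the leading coefficient vanishes, and T(x) = -8x² + 7x + 8.
Then T(-3) = -85.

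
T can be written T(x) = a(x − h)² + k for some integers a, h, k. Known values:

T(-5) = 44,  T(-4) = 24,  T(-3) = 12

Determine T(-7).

First differences -20, -12; second difference 8 = 2a, so a = 4.
Expanding, the x-coefficient is −2ah = -8h; matching it to the data gives h = -2, and then k = 8.
So T(x) = 4(x + 2)² + 8.
T(-7) = 4·(-5)² + 8 = 108.

108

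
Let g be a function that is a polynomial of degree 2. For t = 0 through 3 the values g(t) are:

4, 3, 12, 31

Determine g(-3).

67

Write g(t) = at² + bt + c; the 4 given values yield a linear system in the 3 coefficients.
Solving, g(t) = 5t² - 6t + 4.
Then g(-3) = 67.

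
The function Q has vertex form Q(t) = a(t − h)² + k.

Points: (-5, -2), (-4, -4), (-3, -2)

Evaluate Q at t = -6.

First differences -2, 2; second difference 4 = 2a, so a = 2.
Expanding, the t-coefficient is −2ah = -4h; matching it to the data gives h = -4, and then k = -4.
So Q(t) = 2(t + 4)² − 4.
Q(-6) = 2·(-2)² − 4 = 4.

4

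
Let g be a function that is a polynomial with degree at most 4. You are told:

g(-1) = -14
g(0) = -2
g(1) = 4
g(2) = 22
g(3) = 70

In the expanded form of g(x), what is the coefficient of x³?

3

Write g(x) = ax^4 + bx³ + cx² + dx + e; the 5 given values yield a linear system in the 5 coefficients.
Solving, the leading coefficient vanishes, and g(x) = 3x³ - 3x² + 6x - 2.
The coefficient of x³ is 3.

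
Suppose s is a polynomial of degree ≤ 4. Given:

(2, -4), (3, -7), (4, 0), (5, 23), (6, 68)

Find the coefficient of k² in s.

First differences: -3, 7, 23, 45. Second differences: 10, 16, 22. Third differences: 6, 6.
Level-3 differences are constant, so s has degree 3.
Fitting a degree-3 polynomial gives s(k) = k³ - 4k² - 2k + 8.
The coefficient of k² is -4.

-4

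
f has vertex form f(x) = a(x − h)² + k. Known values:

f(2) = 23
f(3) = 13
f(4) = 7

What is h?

5

First differences -10, -6; second difference 4 = 2a, so a = 2.
Expanding, the x-coefficient is −2ah = -4h; matching it to the data gives h = 5, and then k = 5.
So f(x) = 2(x − 5)² + 5.
Hence h = 5.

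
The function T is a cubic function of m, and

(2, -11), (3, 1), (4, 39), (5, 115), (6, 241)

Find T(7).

First differences: 12, 38, 76, 126. Second differences: 26, 38, 50. Third differences: 12, 12.
Level-3 differences are constant, so T has degree 3.
Extending the table by one column gives the next first difference 188, so T(7) = 241 + 188 = 429.

429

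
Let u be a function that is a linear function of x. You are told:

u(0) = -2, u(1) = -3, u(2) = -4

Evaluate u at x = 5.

First differences: -1, -1.
Level-1 differences are constant, so u has degree 1.
Fitting a degree-1 polynomial gives u(x) = -x - 2.
Then u(5) = -7.

-7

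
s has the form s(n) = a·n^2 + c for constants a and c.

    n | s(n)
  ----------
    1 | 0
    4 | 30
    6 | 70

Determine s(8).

From s(1) = 0 and s(4) = 30: 1a + c = 0 and 16a + c = 30.
Subtracting: 15a = 30, so a = 2; then c = 0 − 2·1 = -2.
So s(n) = 2n² − 2, and s(8) = 126.

126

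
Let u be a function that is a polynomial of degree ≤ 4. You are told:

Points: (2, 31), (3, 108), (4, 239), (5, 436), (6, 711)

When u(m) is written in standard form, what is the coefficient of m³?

2

First differences: 77, 131, 197, 275. Second differences: 54, 66, 78. Third differences: 12, 12.
Level-3 differences are constant, so u has degree 3.
Fitting a degree-3 polynomial gives u(m) = 2m³ + 9m² - 6m - 9.
The coefficient of m³ is 2.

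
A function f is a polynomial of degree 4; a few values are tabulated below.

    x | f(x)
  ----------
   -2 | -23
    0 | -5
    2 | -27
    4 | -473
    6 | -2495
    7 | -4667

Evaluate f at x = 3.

Write f(x) = ax^4 + bx³ + cx² + dx + e; the 6 given values yield a linear system in the 5 coefficients.
Solving, f(x) = -2x^4 + 3x² - x - 5.
Then f(3) = -143.

-143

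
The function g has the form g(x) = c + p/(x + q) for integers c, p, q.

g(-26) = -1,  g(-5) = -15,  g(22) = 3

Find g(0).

25

(g(x) − c)(x + q) = p for each data point; the three points give a linear system in c and q, then p follows.
Solving: c = 1, q = 2, p = 48, so g(x) = 1 + 48/(x + 2).
Then g(0) = 1 + 48/2 = 25.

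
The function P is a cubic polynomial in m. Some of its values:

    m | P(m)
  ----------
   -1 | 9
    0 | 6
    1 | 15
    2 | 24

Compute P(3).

21

Write P(m) = am³ + bm² + cm + d; the 4 given values yield a linear system in the 4 coefficients.
Solving, P(m) = -2m³ + 6m² + 5m + 6.
Then P(3) = 21.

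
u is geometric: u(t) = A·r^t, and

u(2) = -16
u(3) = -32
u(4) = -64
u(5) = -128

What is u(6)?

Consecutive ratio: -32/(-16) = 2, and -64/(-32) = 2, so r = 2.
Then A·2^2 = -16 gives A = -4, and u(t) = -4·2^t.
u(6) = -4·2^6 = -256.

-256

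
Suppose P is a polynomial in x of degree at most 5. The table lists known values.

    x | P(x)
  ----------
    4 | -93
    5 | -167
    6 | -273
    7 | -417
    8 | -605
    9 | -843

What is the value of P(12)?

First differences: -74, -106, -144, -188, -238. Second differences: -32, -38, -44, -50. Third differences: -6, -6, -6.
Level-3 differences are constant, so P has degree 3.
Fitting a degree-3 polynomial gives P(x) = -x³ - x² - 4x + 3.
Then P(12) = -1917.

-1917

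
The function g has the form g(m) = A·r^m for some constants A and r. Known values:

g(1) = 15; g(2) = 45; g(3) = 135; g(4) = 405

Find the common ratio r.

3

Consecutive ratio: 45/15 = 3, and 135/45 = 3, so r = 3.
Then A·3^1 = 15 gives A = 5, and g(m) = 5·3^m.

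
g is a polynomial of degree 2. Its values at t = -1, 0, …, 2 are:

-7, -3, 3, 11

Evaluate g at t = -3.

First differences: 4, 6, 8. Second differences: 2, 2.
Level-2 differences are constant, so g has degree 2.
Fitting a degree-2 polynomial gives g(t) = t² + 5t - 3.
Then g(-3) = -9.

-9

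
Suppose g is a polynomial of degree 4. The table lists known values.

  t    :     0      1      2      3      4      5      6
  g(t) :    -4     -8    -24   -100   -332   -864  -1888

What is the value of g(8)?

-6420

First differences: -4, -16, -76, -232, -532, -1024. Second differences: -12, -60, -156, -300, -492. Third differences: -48, -96, -144, -192. Fourth differences: -48, -48, -48.
Level-4 differences are constant, so g has degree 4.
Fitting a degree-4 polynomial gives g(t) = -2t^4 + 4t³ - 4t² - 2t - 4.
Then g(8) = -6420.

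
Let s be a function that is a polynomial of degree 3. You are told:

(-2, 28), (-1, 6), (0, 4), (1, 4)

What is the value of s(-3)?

88

Write s(m) = am³ + bm² + cm + d; the 4 given values yield a linear system in the 4 coefficients.
Solving, s(m) = -3m³ + m² + 2m + 4.
Then s(-3) = 88.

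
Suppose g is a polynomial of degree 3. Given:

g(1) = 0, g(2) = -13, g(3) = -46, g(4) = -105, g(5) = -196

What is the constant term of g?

-1

First differences: -13, -33, -59, -91. Second differences: -20, -26, -32. Third differences: -6, -6.
Level-3 differences are constant, so g has degree 3.
Fitting a degree-3 polynomial gives g(n) = -n³ - 4n² + 6n - 1.
The constant term is g(0) = -1.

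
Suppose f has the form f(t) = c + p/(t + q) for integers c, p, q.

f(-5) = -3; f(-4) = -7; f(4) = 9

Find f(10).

(f(t) − c)(t + q) = p for each data point; the three points give a linear system in c and q, then p follows.
Solving: c = 5, q = 2, p = 24, so f(t) = 5 + 24/(t + 2).
Then f(10) = 5 + 24/12 = 7.

7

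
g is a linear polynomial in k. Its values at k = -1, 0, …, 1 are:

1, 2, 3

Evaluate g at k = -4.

-2

First differences: 1, 1.
Level-1 differences are constant, so g has degree 1.
Fitting a degree-1 polynomial gives g(k) = k + 2.
Then g(-4) = -2.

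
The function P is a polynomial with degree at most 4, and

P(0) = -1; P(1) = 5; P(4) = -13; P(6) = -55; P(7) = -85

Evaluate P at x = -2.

-31

Write P(x) = ax^4 + bx³ + cx² + dx + e; the 5 given values yield a linear system in the 5 coefficients.
Solving, the top 2 coefficients vanish, and P(x) = -3x² + 9x - 1.
Then P(-2) = -31.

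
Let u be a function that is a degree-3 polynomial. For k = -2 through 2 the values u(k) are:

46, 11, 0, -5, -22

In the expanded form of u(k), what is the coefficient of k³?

-3

Write u(k) = ak³ + bk² + ck + d; the 5 given values yield a linear system in the 4 coefficients.
Solving, u(k) = -3k³ + 3k² - 5k.
The coefficient of k³ is -3.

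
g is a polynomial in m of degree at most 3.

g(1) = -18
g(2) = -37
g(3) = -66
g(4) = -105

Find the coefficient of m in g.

First differences: -19, -29, -39. Second differences: -10, -10.
Level-2 differences are constant, so g has degree 2.
Fitting a degree-2 polynomial gives g(m) = -5m² - 4m - 9.
The coefficient of m is -4.

-4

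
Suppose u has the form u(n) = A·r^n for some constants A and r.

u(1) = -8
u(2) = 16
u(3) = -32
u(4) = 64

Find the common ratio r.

Consecutive ratio: 16/(-8) = -2, and -32/16 = -2, so r = -2.
Then A·(-2)^1 = -8 gives A = 4, and u(n) = 4·(-2)^n.

-2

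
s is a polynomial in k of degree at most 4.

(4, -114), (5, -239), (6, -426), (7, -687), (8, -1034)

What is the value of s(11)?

First differences: -125, -187, -261, -347. Second differences: -62, -74, -86. Third differences: -12, -12.
Level-3 differences are constant, so s has degree 3.
Fitting a degree-3 polynomial gives s(k) = -2k³ - k² + 6k + 6.
Then s(11) = -2711.

-2711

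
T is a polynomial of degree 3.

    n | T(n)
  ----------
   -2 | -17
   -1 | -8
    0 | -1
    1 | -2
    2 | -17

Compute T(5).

First differences: 9, 7, -1, -15. Second differences: -2, -8, -14. Third differences: -6, -6.
Level-3 differences are constant, so T has degree 3.
Fitting a degree-3 polynomial gives T(n) = -n³ - 4n² + 4n - 1.
Then T(5) = -206.

-206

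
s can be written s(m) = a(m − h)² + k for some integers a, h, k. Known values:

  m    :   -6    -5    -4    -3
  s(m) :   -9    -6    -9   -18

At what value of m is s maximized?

First differences 3, -3, -9; second difference -6 = 2a, so a = -3.
Expanding, the m-coefficient is −2ah = 6h; matching it to the data gives h = -5, and then k = -6.
So s(m) = -3(m + 5)² − 6.
Hence h = -5.

-5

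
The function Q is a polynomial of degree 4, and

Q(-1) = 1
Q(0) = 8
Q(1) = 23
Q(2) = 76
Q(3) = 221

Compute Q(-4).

Write Q(n) = an^4 + bn³ + cn² + dn + e; the 5 given values yield a linear system in the 5 coefficients.
Solving, Q(n) = n^4 + 3n³ + 3n² + 8n + 8.
Then Q(-4) = 88.

88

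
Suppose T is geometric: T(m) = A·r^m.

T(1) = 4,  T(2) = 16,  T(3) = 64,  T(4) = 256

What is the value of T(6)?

4096

Consecutive ratio: 16/4 = 4, and 64/16 = 4, so r = 4.
Then A·4^1 = 4 gives A = 1, and T(m) = 1·4^m.
T(6) = 1·4^6 = 4096.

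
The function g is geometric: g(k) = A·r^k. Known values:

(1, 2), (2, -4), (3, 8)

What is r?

-2

Consecutive ratio: -4/2 = -2, and 8/(-4) = -2, so r = -2.
Then A·(-2)^1 = 2 gives A = -1, and g(k) = -1·(-2)^k.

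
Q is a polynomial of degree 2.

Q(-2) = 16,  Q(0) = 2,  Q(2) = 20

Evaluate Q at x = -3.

35

Write Q(x) = ax² + bx + c; the 3 given values yield a linear system in the 3 coefficients.
Solving, Q(x) = 4x² + x + 2.
Then Q(-3) = 35.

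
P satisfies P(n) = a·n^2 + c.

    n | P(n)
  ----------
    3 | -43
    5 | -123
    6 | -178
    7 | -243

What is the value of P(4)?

From P(3) = -43 and P(5) = -123: 9a + c = -43 and 25a + c = -123.
Subtracting: 16a = -80, so a = -5; then c = -43 − (-5)·9 = 2.
So P(n) = -5n² + 2, and P(4) = -78.

-78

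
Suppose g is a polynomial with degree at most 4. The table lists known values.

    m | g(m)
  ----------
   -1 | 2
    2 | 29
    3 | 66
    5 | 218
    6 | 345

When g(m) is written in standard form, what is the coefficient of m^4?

0

Write g(m) = am^4 + bm³ + cm² + dm + e; the 5 given values yield a linear system in the 5 coefficients.
Solving, the leading coefficient vanishes, and g(m) = m³ + 3m² + 3m + 3.
The coefficient of m^4 is 0.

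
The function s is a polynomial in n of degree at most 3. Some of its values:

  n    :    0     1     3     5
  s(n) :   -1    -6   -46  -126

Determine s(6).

-181

Write s(n) = an³ + bn² + cn + d; the 4 given values yield a linear system in the 4 coefficients.
Solving, the leading coefficient vanishes, and s(n) = -5n² - 1.
Then s(6) = -181.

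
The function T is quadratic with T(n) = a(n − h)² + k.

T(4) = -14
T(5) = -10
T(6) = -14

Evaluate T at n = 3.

First differences 4, -4; second difference -8 = 2a, so a = -4.
Expanding, the n-coefficient is −2ah = 8h; matching it to the data gives h = 5, and then k = -10.
So T(n) = -4(n − 5)² − 10.
T(3) = -4·(-2)² − 10 = -26.

-26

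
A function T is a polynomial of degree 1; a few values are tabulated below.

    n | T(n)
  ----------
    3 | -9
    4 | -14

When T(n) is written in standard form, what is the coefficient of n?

Write T(n) = an + b; the 2 given values yield a linear system in the 2 coefficients.
Solving, T(n) = -5n + 6.
The coefficient of n is -5.

-5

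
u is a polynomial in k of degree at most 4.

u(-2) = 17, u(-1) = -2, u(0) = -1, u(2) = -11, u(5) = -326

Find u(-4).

Write u(k) = ak^4 + bk³ + ck² + dk + e; the 5 given values yield a linear system in the 5 coefficients.
Solving, the leading coefficient vanishes, and u(k) = -3k³ + k² + 5k - 1.
Then u(-4) = 187.

187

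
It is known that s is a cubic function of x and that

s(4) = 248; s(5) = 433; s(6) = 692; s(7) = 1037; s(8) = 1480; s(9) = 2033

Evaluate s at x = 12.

4472

Write s(x) = ax³ + bx² + cx + d; the 6 given values yield a linear system in the 4 coefficients.
Solving, s(x) = 2x³ + 7x² + 8.
Then s(12) = 4472.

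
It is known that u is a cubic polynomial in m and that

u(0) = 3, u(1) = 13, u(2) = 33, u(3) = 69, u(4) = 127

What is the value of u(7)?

Write u(m) = am³ + bm² + cm + d; the 5 given values yield a linear system in the 4 coefficients.
Solving, u(m) = m³ + 2m² + 7m + 3.
Then u(7) = 493.

493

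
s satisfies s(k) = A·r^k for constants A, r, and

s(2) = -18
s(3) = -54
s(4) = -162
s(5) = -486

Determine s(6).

Consecutive ratio: -54/(-18) = 3, and -162/(-54) = 3, so r = 3.
Then A·3^2 = -18 gives A = -2, and s(k) = -2·3^k.
s(6) = -2·3^6 = -1458.

-1458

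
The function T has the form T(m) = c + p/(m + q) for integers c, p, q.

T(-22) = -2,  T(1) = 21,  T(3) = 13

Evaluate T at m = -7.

-11

(T(m) − c)(m + q) = p for each data point; the three points give a linear system in c and q, then p follows.
Solving: c = 1, q = 2, p = 60, so T(m) = 1 + 60/(m + 2).
Then T(-7) = 1 + 60/(-5) = -11.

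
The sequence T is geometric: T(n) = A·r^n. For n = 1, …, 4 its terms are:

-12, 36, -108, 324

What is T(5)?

-972

Consecutive ratio: 36/(-12) = -3, and -108/36 = -3, so r = -3.
Then A·(-3)^1 = -12 gives A = 4, and T(n) = 4·(-3)^n.
T(5) = 4·(-3)^5 = -972.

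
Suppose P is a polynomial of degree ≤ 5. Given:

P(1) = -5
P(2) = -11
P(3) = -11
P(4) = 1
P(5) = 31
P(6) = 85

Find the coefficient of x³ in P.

First differences: -6, 0, 12, 30, 54. Second differences: 6, 12, 18, 24. Third differences: 6, 6, 6.
Level-3 differences are constant, so P has degree 3.
Fitting a degree-3 polynomial gives P(x) = x³ - 3x² - 4x + 1.
The coefficient of x³ is 1.

1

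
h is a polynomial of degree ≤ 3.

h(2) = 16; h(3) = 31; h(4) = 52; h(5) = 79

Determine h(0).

4

First differences: 15, 21, 27. Second differences: 6, 6.
Level-2 differences are constant, so h has degree 2.
Fitting a degree-2 polynomial gives h(m) = 3m² + 4.
Then h(0) = 4.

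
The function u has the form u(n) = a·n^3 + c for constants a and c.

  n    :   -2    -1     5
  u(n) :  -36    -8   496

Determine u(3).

From u(-2) = -36 and u(-1) = -8: -8a + c = -36 and -1a + c = -8.
Subtracting: 7a = 28, so a = 4; then c = -36 − 4·(-8) = -4.
So u(n) = 4n³ − 4, and u(3) = 104.

104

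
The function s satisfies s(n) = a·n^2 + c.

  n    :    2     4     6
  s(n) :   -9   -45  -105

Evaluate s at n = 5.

-72

From s(2) = -9 and s(4) = -45: 4a + c = -9 and 16a + c = -45.
Subtracting: 12a = -36, so a = -3; then c = -9 − (-3)·4 = 3.
So s(n) = -3n² + 3, and s(5) = -72.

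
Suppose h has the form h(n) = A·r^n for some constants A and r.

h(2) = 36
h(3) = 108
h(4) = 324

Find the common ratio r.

Consecutive ratio: 108/36 = 3, and 324/108 = 3, so r = 3.
Then A·3^2 = 36 gives A = 4, and h(n) = 4·3^n.

3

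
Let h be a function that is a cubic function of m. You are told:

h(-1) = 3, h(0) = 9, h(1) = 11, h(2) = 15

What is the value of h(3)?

27

Write h(m) = am³ + bm² + cm + d; the 4 given values yield a linear system in the 4 coefficients.
Solving, h(m) = m³ - 2m² + 3m + 9.
Then h(3) = 27.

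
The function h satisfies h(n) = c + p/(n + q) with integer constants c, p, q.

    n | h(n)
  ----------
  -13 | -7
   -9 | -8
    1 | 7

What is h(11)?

(h(n) − c)(n + q) = p for each data point; the three points give a linear system in c and q, then p follows.
Solving: c = -5, q = 1, p = 24, so h(n) = -5 + 24/(n + 1).
Then h(11) = -5 + 24/12 = -3.

-3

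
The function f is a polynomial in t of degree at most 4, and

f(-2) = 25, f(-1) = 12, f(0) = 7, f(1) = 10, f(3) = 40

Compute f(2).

21

Write f(t) = at^4 + bt³ + ct² + dt + e; the 5 given values yield a linear system in the 5 coefficients.
Solving, the top 2 coefficients vanish, and f(t) = 4t² - t + 7.
Then f(2) = 21.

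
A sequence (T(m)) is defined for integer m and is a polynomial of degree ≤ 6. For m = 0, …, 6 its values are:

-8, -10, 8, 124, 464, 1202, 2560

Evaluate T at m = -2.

-16

First differences: -2, 18, 116, 340, 738, 1358. Second differences: 20, 98, 224, 398, 620. Third differences: 78, 126, 174, 222. Fourth differences: 48, 48, 48.
Level-4 differences are constant, so T has degree 4.
Fitting a degree-4 polynomial gives T(m) = 2m^4 + m³ - 7m² + 2m - 8.
Then T(-2) = -16.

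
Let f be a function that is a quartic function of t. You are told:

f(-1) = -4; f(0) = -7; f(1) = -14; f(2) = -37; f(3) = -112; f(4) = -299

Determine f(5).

Write f(t) = at^4 + bt³ + ct² + dt + e; the 6 given values yield a linear system in the 5 coefficients.
Solving, f(t) = -t^4 - t² - 5t - 7.
Then f(5) = -682.

-682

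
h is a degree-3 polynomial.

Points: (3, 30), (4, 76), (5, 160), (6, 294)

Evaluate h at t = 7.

490

Write h(t) = at³ + bt² + ct + d; the 4 given values yield a linear system in the 4 coefficients.
Solving, h(t) = 2t³ - 5t² + 7t.
Then h(7) = 490.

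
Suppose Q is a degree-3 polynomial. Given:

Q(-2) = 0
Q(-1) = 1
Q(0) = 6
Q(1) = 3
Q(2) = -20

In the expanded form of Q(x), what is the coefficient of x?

3

First differences: 1, 5, -3, -23. Second differences: 4, -8, -20. Third differences: -12, -12.
Level-3 differences are constant, so Q has degree 3.
Fitting a degree-3 polynomial gives Q(x) = -2x³ - 4x² + 3x + 6.
The coefficient of x is 3.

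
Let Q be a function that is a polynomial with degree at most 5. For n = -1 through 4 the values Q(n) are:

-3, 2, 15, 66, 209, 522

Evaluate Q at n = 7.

Write Q(n) = an^5 + bn^4 + cn³ + dn² + en + p; the 6 given values yield a linear system in the 6 coefficients.
Solving, the leading coefficient vanishes, and Q(n) = n^4 + 3n³ + 3n² + 6n + 2.
Then Q(7) = 3621.

3621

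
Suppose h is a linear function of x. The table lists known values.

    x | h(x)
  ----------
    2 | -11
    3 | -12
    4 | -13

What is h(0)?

First differences: -1, -1.
Level-1 differences are constant, so h has degree 1.
Fitting a degree-1 polynomial gives h(x) = -x - 9.
Then h(0) = -9.

-9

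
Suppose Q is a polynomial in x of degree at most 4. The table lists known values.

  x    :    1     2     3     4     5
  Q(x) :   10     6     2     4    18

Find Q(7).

106

Write Q(x) = ax^4 + bx³ + cx² + dx + e; the 5 given values yield a linear system in the 5 coefficients.
Solving, the leading coefficient vanishes, and Q(x) = x³ - 6x² + 7x + 8.
Then Q(7) = 106.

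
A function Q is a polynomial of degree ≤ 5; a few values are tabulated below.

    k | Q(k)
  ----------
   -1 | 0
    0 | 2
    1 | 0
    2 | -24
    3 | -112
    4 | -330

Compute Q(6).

-1540

First differences: 2, -2, -24, -88, -218. Second differences: -4, -22, -64, -130. Third differences: -18, -42, -66. Fourth differences: -24, -24.
Level-4 differences are constant, so Q has degree 4.
Fitting a degree-4 polynomial gives Q(k) = -k^4 - k³ - k² + k + 2.
Then Q(6) = -1540.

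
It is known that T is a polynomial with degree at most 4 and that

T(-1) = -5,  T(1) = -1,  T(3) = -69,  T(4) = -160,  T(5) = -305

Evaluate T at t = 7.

Write T(t) = at^4 + bt³ + ct² + dt + e; the 5 given values yield a linear system in the 5 coefficients.
Solving, the leading coefficient vanishes, and T(t) = -2t³ - 3t² + 4t.
Then T(7) = -805.

-805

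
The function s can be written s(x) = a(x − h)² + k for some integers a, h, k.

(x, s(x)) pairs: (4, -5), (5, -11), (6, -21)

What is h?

3

First differences -6, -10; second difference -4 = 2a, so a = -2.
Expanding, the x-coefficient is −2ah = 4h; matching it to the data gives h = 3, and then k = -3.
So s(x) = -2(x − 3)² − 3.
Hence h = 3.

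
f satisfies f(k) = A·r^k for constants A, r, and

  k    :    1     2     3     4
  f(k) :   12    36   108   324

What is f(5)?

972

Consecutive ratio: 36/12 = 3, and 108/36 = 3, so r = 3.
Then A·3^1 = 12 gives A = 4, and f(k) = 4·3^k.
f(5) = 4·3^5 = 972.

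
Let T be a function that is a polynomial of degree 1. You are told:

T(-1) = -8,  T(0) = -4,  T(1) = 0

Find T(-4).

First differences: 4, 4.
Level-1 differences are constant, so T has degree 1.
Fitting a degree-1 polynomial gives T(m) = 4m - 4.
Then T(-4) = -20.

-20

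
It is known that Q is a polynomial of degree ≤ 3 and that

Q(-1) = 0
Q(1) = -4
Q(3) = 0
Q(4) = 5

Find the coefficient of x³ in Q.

Write Q(x) = ax³ + bx² + cx + d; the 4 given values yield a linear system in the 4 coefficients.
Solving, the leading coefficient vanishes, and Q(x) = x² - 2x - 3.
The coefficient of x³ is 0.

0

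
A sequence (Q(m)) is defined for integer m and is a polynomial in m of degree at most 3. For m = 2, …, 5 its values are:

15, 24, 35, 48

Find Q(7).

First differences: 9, 11, 13. Second differences: 2, 2.
Level-2 differences are constant, so Q has degree 2.
Fitting a degree-2 polynomial gives Q(m) = m² + 4m + 3.
Then Q(7) = 80.

80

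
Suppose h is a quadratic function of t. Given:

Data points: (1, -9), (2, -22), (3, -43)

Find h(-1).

Write h(t) = at² + bt + c; the 3 given values yield a linear system in the 3 coefficients.
Solving, h(t) = -4t² - t - 4.
Then h(-1) = -7.

-7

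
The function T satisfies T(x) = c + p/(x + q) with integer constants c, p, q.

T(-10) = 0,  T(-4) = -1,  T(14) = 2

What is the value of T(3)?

13

(T(x) − c)(x + q) = p for each data point; the three points give a linear system in c and q, then p follows.
Solving: c = 1, q = -2, p = 12, so T(x) = 1 + 12/(x − 2).
Then T(3) = 1 + 12/1 = 13.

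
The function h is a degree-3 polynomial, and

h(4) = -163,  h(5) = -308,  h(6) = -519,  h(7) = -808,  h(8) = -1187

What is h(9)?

-1668

First differences: -145, -211, -289, -379. Second differences: -66, -78, -90. Third differences: -12, -12.
Level-3 differences are constant, so h has degree 3.
Fitting a degree-3 polynomial gives h(x) = -2x³ - 3x² + 4x - 3.
Then h(9) = -1668.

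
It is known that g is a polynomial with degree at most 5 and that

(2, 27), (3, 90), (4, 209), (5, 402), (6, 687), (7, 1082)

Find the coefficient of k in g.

First differences: 63, 119, 193, 285, 395. Second differences: 56, 74, 92, 110. Third differences: 18, 18, 18.
Level-3 differences are constant, so g has degree 3.
Fitting a degree-3 polynomial gives g(k) = 3k³ + k² + k - 3.
The coefficient of k is 1.

1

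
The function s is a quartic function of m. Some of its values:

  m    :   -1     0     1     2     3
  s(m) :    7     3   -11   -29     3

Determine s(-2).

43

Write s(m) = am^4 + bm³ + cm² + dm + e; the 5 given values yield a linear system in the 5 coefficients.
Solving, s(m) = 2m^4 - 3m³ - 7m² - 6m + 3.
Then s(-2) = 43.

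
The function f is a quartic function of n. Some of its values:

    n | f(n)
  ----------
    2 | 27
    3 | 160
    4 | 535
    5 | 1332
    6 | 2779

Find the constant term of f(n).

Write f(n) = an^4 + bn³ + cn² + dn + e; the 5 given values yield a linear system in the 5 coefficients.
Solving, f(n) = 2n^4 + 2n³ - 7n² + 7.
The constant term is f(0) = 7.

7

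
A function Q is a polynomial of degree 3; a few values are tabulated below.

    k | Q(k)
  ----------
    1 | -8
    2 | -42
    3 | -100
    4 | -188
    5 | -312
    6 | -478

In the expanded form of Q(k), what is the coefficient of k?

-9

First differences: -34, -58, -88, -124, -166. Second differences: -24, -30, -36, -42. Third differences: -6, -6, -6.
Level-3 differences are constant, so Q has degree 3.
Fitting a degree-3 polynomial gives Q(k) = -k³ - 6k² - 9k + 8.
The coefficient of k is -9.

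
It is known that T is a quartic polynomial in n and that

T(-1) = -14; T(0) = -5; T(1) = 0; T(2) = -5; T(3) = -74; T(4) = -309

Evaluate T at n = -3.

First differences: 9, 5, -5, -69, -235. Second differences: -4, -10, -64, -166. Third differences: -6, -54, -102. Fourth differences: -48, -48.
Level-4 differences are constant, so T has degree 4.
Fitting a degree-4 polynomial gives T(n) = -2n^4 + 3n³ + 4n - 5.
Then T(-3) = -260.

-260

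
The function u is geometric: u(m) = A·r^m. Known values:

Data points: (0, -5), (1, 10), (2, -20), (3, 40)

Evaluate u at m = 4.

Consecutive ratio: 10/(-5) = -2, and -20/10 = -2, so r = -2.
Then A·(-2)^0 = -5 gives A = -5, and u(m) = -5·(-2)^m.
u(4) = -5·(-2)^4 = -80.

-80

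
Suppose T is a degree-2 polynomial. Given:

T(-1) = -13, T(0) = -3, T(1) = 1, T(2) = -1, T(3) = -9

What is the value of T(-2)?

-29

First differences: 10, 4, -2, -8. Second differences: -6, -6, -6.
Level-2 differences are constant, so T has degree 2.
Fitting a degree-2 polynomial gives T(t) = -3t² + 7t - 3.
Then T(-2) = -29.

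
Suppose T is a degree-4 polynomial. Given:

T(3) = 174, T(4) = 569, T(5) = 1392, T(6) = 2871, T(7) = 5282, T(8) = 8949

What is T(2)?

27

First differences: 395, 823, 1479, 2411, 3667. Second differences: 428, 656, 932, 1256. Third differences: 228, 276, 324. Fourth differences: 48, 48.
Level-4 differences are constant, so T has degree 4.
Fitting a degree-4 polynomial gives T(x) = 2x^4 + 2x³ - 4x² - x - 3.
Then T(2) = 27.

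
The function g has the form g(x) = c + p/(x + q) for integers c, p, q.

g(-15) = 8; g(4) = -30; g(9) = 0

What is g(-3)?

12

(g(x) − c)(x + q) = p for each data point; the three points give a linear system in c and q, then p follows.
Solving: c = 6, q = -3, p = -36, so g(x) = 6 − 36/(x − 3).
Then g(-3) = 6 − 36/(-6) = 12.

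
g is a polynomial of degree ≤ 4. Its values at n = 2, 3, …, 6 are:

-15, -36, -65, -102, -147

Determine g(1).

First differences: -21, -29, -37, -45. Second differences: -8, -8, -8.
Level-2 differences are constant, so g has degree 2.
Fitting a degree-2 polynomial gives g(n) = -4n² - n + 3.
Then g(1) = -2.

-2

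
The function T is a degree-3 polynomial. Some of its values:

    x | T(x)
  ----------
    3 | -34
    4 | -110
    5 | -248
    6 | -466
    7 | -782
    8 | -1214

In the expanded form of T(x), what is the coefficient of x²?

5

First differences: -76, -138, -218, -316, -432. Second differences: -62, -80, -98, -116. Third differences: -18, -18, -18.
Level-3 differences are constant, so T has degree 3.
Fitting a degree-3 polynomial gives T(x) = -3x³ + 5x² + 2.
The coefficient of x² is 5.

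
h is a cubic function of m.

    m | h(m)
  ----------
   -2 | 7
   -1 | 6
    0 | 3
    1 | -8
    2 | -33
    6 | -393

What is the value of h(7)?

-578

Write h(m) = am³ + bm² + cm + d; the 6 given values yield a linear system in the 4 coefficients.
Solving, h(m) = -m³ - 4m² - 6m + 3.
Then h(7) = -578.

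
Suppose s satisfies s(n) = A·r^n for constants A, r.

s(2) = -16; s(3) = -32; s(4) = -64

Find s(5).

Consecutive ratio: -32/(-16) = 2, and -64/(-32) = 2, so r = 2.
Then A·2^2 = -16 gives A = -4, and s(n) = -4·2^n.
s(5) = -4·2^5 = -128.

-128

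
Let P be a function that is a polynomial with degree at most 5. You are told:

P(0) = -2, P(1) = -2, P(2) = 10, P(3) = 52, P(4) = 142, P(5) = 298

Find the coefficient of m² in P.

-3

First differences: 0, 12, 42, 90, 156. Second differences: 12, 30, 48, 66. Third differences: 18, 18, 18.
Level-3 differences are constant, so P has degree 3.
Fitting a degree-3 polynomial gives P(m) = 3m³ - 3m² - 2.
The coefficient of m² is -3.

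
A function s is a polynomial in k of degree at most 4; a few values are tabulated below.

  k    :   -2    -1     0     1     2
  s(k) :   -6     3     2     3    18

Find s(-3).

-37

First differences: 9, -1, 1, 15. Second differences: -10, 2, 14. Third differences: 12, 12.
Level-3 differences are constant, so s has degree 3.
Fitting a degree-3 polynomial gives s(k) = 2k³ + k² - 2k + 2.
Then s(-3) = -37.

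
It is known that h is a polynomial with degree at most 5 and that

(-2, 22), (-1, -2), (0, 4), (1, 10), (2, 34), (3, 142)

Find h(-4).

520

Write h(k) = ak^5 + bk^4 + ck³ + dk² + ek + p; the 6 given values yield a linear system in the 6 coefficients.
Solving, the leading coefficient vanishes, and h(k) = 2k^4 - k³ - 2k² + 7k + 4.
Then h(-4) = 520.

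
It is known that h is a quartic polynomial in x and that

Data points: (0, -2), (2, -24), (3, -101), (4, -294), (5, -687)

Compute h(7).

Write h(x) = ax^4 + bx³ + cx² + dx + e; the 5 given values yield a linear system in the 5 coefficients.
Solving, h(x) = -x^4 - 3x² + 3x - 2.
Then h(7) = -2529.

-2529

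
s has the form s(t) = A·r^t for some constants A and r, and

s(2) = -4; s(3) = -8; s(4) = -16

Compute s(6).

-64

Consecutive ratio: -8/(-4) = 2, and -16/(-8) = 2, so r = 2.
Then A·2^2 = -4 gives A = -1, and s(t) = -1·2^t.
s(6) = -1·2^6 = -64.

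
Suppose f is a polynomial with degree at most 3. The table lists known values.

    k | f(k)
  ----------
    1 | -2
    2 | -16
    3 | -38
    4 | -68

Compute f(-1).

First differences: -14, -22, -30. Second differences: -8, -8.
Level-2 differences are constant, so f has degree 2.
Fitting a degree-2 polynomial gives f(k) = -4k² - 2k + 4.
Then f(-1) = 2.

2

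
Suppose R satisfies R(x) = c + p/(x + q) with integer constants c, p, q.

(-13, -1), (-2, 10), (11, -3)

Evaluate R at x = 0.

-14

(R(x) − c)(x + q) = p for each data point; the three points give a linear system in c and q, then p follows.
Solving: c = -2, q = 1, p = -12, so R(x) = -2 − 12/(x + 1).
Then R(0) = -2 − 12/1 = -14.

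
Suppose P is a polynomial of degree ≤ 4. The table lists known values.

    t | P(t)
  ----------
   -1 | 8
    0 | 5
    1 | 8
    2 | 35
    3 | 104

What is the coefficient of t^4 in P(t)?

Write P(t) = at^4 + bt³ + ct² + dt + e; the 5 given values yield a linear system in the 5 coefficients.
Solving, the leading coefficient vanishes, and P(t) = 3t³ + 3t² - 3t + 5.
The coefficient of t^4 is 0.

0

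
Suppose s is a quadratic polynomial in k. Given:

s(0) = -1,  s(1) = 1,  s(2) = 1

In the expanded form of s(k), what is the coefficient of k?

Write s(k) = ak² + bk + c; the 3 given values yield a linear system in the 3 coefficients.
Solving, s(k) = -k² + 3k - 1.
The coefficient of k is 3.

3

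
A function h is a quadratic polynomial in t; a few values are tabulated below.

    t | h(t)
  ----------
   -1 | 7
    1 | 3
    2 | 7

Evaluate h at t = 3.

Write h(t) = at² + bt + c; the 3 given values yield a linear system in the 3 coefficients.
Solving, h(t) = 2t² - 2t + 3.
Then h(3) = 15.

15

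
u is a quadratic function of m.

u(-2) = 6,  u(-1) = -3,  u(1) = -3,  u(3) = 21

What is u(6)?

102

Write u(m) = am² + bm + c; the 4 given values yield a linear system in the 3 coefficients.
Solving, u(m) = 3m² - 6.
Then u(6) = 102.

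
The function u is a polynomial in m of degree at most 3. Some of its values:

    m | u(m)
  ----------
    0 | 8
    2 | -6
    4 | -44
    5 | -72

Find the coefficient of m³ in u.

Write u(m) = am³ + bm² + cm + d; the 4 given values yield a linear system in the 4 coefficients.
Solving, the leading coefficient vanishes, and u(m) = -3m² - m + 8.
The coefficient of m³ is 0.

0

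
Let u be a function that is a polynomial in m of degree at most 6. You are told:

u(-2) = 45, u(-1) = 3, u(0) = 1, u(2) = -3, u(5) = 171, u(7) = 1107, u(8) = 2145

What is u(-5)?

Write u(m) = am^6 + bm^5 + cm^4 + dm³ + em² + pm + q; the 7 given values yield a linear system in the 7 coefficients.
Solving, the top 2 coefficients vanish, and u(m) = m^4 - 4m³ + m² + 4m + 1.
Then u(-5) = 1131.

1131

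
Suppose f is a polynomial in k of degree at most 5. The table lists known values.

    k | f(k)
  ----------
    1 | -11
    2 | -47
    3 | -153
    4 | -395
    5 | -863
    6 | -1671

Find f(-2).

First differences: -36, -106, -242, -468, -808. Second differences: -70, -136, -226, -340. Third differences: -66, -90, -114. Fourth differences: -24, -24.
Level-4 differences are constant, so f has degree 4.
Fitting a degree-4 polynomial gives f(k) = -k^4 - k³ - 4k² - 2k - 3.
Then f(-2) = -23.

-23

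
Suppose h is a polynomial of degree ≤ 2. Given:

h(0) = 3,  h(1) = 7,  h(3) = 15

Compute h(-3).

-9

Write h(t) = at² + bt + c; the 3 given values yield a linear system in the 3 coefficients.
Solving, the leading coefficient vanishes, and h(t) = 4t + 3.
Then h(-3) = -9.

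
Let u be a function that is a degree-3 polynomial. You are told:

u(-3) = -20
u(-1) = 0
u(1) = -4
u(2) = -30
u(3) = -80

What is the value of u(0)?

4

Write u(k) = ak³ + bk² + ck + d; the 5 given values yield a linear system in the 4 coefficients.
Solving, u(k) = -k³ - 6k² - k + 4.
Then u(0) = 4.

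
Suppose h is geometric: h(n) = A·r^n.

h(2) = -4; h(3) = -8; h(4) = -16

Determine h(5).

-32

Consecutive ratio: -8/(-4) = 2, and -16/(-8) = 2, so r = 2.
Then A·2^2 = -4 gives A = -1, and h(n) = -1·2^n.
h(5) = -1·2^5 = -32.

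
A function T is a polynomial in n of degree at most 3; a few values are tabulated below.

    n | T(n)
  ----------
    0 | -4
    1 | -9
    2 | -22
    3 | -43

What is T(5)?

First differences: -5, -13, -21. Second differences: -8, -8.
Level-2 differences are constant, so T has degree 2.
Fitting a degree-2 polynomial gives T(n) = -4n² - n - 4.
Then T(5) = -109.

-109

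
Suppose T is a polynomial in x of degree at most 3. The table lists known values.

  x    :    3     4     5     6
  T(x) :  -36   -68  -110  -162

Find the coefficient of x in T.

3

First differences: -32, -42, -52. Second differences: -10, -10.
Level-2 differences are constant, so T has degree 2.
Fitting a degree-2 polynomial gives T(x) = -5x² + 3x.
The coefficient of x is 3.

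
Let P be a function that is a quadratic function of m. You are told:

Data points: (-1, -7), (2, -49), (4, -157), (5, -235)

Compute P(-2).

Write P(m) = am² + bm + c; the 4 given values yield a linear system in the 3 coefficients.
Solving, P(m) = -8m² - 6m - 5.
Then P(-2) = -25.

-25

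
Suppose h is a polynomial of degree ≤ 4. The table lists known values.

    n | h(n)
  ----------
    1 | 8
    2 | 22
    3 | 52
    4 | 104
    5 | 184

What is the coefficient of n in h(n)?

First differences: 14, 30, 52, 80. Second differences: 16, 22, 28. Third differences: 6, 6.
Level-3 differences are constant, so h has degree 3.
Fitting a degree-3 polynomial gives h(n) = n³ + 2n² + n + 4.
The coefficient of n is 1.

1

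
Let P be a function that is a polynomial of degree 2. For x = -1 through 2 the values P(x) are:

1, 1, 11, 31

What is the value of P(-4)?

61

First differences: 0, 10, 20. Second differences: 10, 10.
Level-2 differences are constant, so P has degree 2.
Fitting a degree-2 polynomial gives P(x) = 5x² + 5x + 1.
Then P(-4) = 61.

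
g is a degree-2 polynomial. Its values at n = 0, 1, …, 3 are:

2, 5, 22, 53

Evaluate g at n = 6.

Write g(n) = an² + bn + c; the 4 given values yield a linear system in the 3 coefficients.
Solving, g(n) = 7n² - 4n + 2.
Then g(6) = 230.

230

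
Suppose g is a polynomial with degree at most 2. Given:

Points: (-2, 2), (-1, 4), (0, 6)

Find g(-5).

-4

Write g(k) = ak² + bk + c; the 3 given values yield a linear system in the 3 coefficients.
Solving, the leading coefficient vanishes, and g(k) = 2k + 6.
Then g(-5) = -4.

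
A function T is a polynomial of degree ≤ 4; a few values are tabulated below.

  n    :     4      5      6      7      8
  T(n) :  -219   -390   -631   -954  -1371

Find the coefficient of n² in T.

-5

Write T(n) = an^4 + bn³ + cn² + dn + e; the 5 given values yield a linear system in the 5 coefficients.
Solving, the leading coefficient vanishes, and T(n) = -2n³ - 5n² - 4n + 5.
The coefficient of n² is -5.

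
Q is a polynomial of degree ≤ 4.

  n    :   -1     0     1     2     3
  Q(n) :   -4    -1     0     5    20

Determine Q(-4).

First differences: 3, 1, 5, 15. Second differences: -2, 4, 10. Third differences: 6, 6.
Level-3 differences are constant, so Q has degree 3.
Fitting a degree-3 polynomial gives Q(n) = n³ - n² + n - 1.
Then Q(-4) = -85.

-85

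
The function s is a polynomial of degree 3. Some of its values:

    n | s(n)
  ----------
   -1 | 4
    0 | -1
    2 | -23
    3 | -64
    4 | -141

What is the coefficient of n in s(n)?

Write s(n) = an³ + bn² + cn + d; the 5 given values yield a linear system in the 4 coefficients.
Solving, s(n) = -2n³ - 3n - 1.
The coefficient of n is -3.

-3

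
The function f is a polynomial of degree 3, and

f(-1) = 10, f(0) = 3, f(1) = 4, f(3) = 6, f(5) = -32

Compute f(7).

Write f(k) = ak³ + bk² + ck + d; the 5 given values yield a linear system in the 4 coefficients.
Solving, f(k) = -k³ + 4k² - 2k + 3.
Then f(7) = -158.

-158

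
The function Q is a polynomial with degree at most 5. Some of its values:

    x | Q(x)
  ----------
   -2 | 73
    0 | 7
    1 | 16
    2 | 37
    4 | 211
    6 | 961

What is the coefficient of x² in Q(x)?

Write Q(x) = ax^5 + bx^4 + cx³ + dx² + ex + p; the 6 given values yield a linear system in the 6 coefficients.
Solving, the leading coefficient vanishes, and Q(x) = x^4 - 3x³ + 8x² + 3x + 7.
The coefficient of x² is 8.

8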